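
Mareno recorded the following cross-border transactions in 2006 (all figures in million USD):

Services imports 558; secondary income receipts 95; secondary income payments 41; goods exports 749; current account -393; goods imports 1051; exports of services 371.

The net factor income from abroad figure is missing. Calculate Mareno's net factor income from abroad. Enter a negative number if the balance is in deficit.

Current account = goods balance + services balance + net primary income + net secondary income
Sum of the known components = -435
Net factor income from abroad = CA - (known components) = -393 - (-435) = 42

42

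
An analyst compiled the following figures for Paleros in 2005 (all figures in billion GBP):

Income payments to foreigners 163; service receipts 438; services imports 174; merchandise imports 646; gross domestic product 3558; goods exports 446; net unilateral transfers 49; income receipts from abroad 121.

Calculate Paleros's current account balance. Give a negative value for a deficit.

Goods balance = 446 - 646 = -200
Services balance = 438 - 174 = 264
Trade balance (goods + services) = -200 + 264 = 64
Net primary income = 121 - 163 = -42
Net secondary income = 49
Current account = 64 + (-42) + 49 = 71

71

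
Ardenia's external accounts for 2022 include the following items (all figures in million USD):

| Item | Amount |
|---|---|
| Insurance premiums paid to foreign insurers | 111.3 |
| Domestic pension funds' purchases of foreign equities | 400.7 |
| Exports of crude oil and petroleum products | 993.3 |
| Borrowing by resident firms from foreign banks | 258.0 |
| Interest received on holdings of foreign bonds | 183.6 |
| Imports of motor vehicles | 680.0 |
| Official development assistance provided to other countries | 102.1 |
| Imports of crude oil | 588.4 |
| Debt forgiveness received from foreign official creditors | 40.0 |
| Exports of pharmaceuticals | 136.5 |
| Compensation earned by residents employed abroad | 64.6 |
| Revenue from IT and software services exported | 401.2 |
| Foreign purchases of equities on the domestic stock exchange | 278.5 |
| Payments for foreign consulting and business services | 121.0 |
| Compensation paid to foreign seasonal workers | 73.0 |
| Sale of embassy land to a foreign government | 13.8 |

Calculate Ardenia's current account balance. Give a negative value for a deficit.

103.4

Goods: -588.4 - 680.0 + 136.5 + 993.3 = -138.6
Services: -121.0 + 401.2 - 111.3 = 168.9
Primary income: 64.6 - 73.0 + 183.6 = 175.2
Secondary income: -102.1
Current account = (-138.6) + 168.9 + 175.2 + (-102.1) = 103.4
(Excluded from the current account — financial account: domestic pension funds' purchases of foreign equities 400.7, borrowing by resident firms from foreign banks 258.0, foreign purchases of equities on the domestic stock exchange 278.5; capital account: debt forgiveness received from foreign official creditors 40.0, sale of embassy land to a foreign government 13.8.)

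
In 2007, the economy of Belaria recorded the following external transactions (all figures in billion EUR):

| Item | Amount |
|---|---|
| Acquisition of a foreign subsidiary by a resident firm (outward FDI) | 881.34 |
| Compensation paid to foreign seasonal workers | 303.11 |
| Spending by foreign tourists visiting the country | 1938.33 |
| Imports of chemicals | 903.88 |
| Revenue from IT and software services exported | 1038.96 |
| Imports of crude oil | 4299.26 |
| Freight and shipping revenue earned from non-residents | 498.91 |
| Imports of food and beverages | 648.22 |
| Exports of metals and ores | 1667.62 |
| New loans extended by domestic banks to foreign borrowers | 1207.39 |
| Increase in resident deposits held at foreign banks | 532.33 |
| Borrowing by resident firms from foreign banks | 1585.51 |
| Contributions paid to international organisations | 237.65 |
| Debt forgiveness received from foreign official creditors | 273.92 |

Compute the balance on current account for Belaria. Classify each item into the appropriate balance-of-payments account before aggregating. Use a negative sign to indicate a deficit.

Goods: -648.22 - 903.88 - 4299.26 + 1667.62 = -4183.74
Services: 1938.33 + 498.91 + 1038.96 = 3476.20
Primary income: -303.11
Secondary income: -237.65
Current account = (-4183.74) + 3476.20 + (-303.11) + (-237.65) = -1248.30
(Excluded from the current account — financial account: acquisition of a foreign subsidiary by a resident firm (outward FDI) 881.34, new loans extended by domestic banks to foreign borrowers 1207.39, increase in resident deposits held at foreign banks 532.33, borrowing by resident firms from foreign banks 1585.51; capital account: debt forgiveness received from foreign official creditors 273.92.)

-1248.30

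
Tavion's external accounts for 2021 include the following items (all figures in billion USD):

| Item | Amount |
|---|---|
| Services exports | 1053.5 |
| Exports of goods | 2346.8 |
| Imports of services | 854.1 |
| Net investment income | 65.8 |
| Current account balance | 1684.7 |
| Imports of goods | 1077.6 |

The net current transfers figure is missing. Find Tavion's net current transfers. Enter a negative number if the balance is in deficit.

150.3

Current account = goods balance + services balance + net primary income + net secondary income
Sum of the known components = 1534.4
Net current transfers = CA - (known components) = 1684.7 - 1534.4 = 150.3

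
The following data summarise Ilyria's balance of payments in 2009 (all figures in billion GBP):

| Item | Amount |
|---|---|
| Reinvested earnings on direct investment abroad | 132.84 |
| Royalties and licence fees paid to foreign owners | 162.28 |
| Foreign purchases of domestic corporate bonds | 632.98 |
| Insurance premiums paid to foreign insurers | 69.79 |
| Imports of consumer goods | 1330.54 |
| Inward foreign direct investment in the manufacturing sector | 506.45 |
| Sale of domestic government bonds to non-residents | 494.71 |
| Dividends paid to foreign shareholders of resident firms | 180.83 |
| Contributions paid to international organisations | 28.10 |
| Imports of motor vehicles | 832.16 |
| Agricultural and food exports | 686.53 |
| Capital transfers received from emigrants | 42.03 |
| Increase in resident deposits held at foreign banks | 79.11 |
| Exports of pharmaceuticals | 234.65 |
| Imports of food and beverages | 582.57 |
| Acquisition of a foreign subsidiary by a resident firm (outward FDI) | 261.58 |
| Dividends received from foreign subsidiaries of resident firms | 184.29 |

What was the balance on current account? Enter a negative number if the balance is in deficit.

-1947.96

Goods: -582.57 - 832.16 - 1330.54 + 686.53 + 234.65 = -1824.09
Services: -69.79 - 162.28 = -232.07
Primary income: 184.29 + 132.84 - 180.83 = 136.30
Secondary income: -28.10
Current account = (-1824.09) + (-232.07) + 136.30 + (-28.10) = -1947.96
(Excluded from the current account — financial account: foreign purchases of domestic corporate bonds 632.98, inward foreign direct investment in the manufacturing sector 506.45, sale of domestic government bonds to non-residents 494.71, increase in resident deposits held at foreign banks 79.11, acquisition of a foreign subsidiary by a resident firm (outward FDI) 261.58; capital account: capital transfers received from emigrants 42.03.)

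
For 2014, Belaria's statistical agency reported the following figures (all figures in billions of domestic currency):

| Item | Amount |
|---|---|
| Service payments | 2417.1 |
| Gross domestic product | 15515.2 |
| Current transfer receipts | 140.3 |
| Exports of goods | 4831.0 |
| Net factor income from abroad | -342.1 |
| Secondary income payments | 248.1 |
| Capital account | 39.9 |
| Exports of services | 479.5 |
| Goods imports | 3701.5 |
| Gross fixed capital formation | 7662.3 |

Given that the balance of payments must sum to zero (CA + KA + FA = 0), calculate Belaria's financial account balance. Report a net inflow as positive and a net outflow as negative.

1218.1

Goods balance = 4831.0 - 3701.5 = 1129.5
Services balance = 479.5 - 2417.1 = -1937.6
Trade balance (goods + services) = 1129.5 + (-1937.6) = -808.1
Net primary income = -342.1
Net secondary income = 140.3 - 248.1 = -107.8
Current account = -808.1 + (-342.1) + (-107.8) = -1258.0
Financial account = -(-1258.0 + 39.9) = 1218.1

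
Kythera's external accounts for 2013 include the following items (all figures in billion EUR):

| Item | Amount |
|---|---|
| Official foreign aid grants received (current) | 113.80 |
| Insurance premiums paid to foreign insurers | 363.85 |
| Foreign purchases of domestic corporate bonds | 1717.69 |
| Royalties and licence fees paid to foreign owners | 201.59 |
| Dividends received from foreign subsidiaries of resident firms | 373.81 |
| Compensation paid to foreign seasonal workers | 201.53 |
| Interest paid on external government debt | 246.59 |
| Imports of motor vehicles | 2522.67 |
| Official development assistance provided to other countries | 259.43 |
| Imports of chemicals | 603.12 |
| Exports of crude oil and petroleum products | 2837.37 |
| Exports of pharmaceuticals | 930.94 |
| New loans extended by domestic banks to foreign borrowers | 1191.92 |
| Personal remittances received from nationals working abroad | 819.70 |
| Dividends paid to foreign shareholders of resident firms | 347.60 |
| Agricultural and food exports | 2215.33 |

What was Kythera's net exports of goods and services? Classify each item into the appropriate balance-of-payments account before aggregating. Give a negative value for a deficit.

Goods: 2837.37 + 930.94 + 2215.33 - 2522.67 - 603.12 = 2857.85
Services: -201.59 - 363.85 = -565.44
Trade balance = 2857.85 + (-565.44) = 2292.41
(Excluded from the trade balance — secondary income: official foreign aid grants received (current) 113.80, official development assistance provided to other countries 259.43, personal remittances received from nationals working abroad 819.70; financial account: foreign purchases of domestic corporate bonds 1717.69, new loans extended by domestic banks to foreign borrowers 1191.92; primary income: dividends received from foreign subsidiaries of resident firms 373.81, compensation paid to foreign seasonal workers 201.53, interest paid on external government debt 246.59, dividends paid to foreign shareholders of resident firms 347.60.)

2292.41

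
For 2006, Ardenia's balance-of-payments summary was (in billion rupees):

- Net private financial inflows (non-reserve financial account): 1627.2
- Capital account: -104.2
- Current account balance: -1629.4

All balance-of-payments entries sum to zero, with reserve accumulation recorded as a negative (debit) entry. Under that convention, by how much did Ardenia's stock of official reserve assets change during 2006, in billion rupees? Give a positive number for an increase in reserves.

-106.4

Official reserve transactions balance = -((-1629.4) + (-104.2) + 1627.2) = 106.4
An accumulation of reserves is recorded as a debit (negative entry), so the change in the stock of reserves is the negative of that balance.
Change in official reserves = -(106.4) = -106.4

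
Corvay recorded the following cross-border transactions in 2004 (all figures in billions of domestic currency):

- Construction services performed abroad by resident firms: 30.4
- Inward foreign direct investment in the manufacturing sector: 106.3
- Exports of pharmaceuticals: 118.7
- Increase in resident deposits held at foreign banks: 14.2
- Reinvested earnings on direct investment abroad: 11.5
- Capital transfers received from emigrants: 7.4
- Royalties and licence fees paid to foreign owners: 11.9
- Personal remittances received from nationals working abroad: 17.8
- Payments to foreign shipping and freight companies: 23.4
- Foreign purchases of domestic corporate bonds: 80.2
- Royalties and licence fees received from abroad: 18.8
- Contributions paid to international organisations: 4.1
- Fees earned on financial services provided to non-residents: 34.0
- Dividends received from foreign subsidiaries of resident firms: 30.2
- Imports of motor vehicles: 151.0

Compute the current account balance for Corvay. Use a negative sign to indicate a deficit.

71.0

Goods: 118.7 - 151.0 = -32.3
Services: 18.8 + 34.0 - 11.9 - 23.4 + 30.4 = 47.9
Primary income: 30.2 + 11.5 = 41.7
Secondary income: -4.1 + 17.8 = 13.7
Current account = (-32.3) + 47.9 + 41.7 + 13.7 = 71.0
(Excluded from the current account — financial account: inward foreign direct investment in the manufacturing sector 106.3, increase in resident deposits held at foreign banks 14.2, foreign purchases of domestic corporate bonds 80.2; capital account: capital transfers received from emigrants 7.4.)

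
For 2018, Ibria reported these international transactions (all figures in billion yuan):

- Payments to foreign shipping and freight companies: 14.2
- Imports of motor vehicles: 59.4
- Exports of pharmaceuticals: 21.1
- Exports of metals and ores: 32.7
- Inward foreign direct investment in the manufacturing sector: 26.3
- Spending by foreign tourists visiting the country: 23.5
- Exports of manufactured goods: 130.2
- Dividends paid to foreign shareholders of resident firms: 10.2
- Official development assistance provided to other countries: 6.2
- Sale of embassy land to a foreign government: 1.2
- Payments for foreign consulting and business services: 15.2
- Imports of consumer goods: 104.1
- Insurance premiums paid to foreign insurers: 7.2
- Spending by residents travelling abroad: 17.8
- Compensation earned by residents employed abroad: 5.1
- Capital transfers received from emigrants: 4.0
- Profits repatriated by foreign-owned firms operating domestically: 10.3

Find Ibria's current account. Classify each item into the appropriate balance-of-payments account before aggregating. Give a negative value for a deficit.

-32.0

Goods: -104.1 + 21.1 + 130.2 + 32.7 - 59.4 = 20.5
Services: 23.5 - 7.2 - 15.2 - 14.2 - 17.8 = -30.9
Primary income: -10.3 - 10.2 + 5.1 = -15.4
Secondary income: -6.2
Current account = 20.5 + (-30.9) + (-15.4) + (-6.2) = -32.0
(Excluded from the current account — financial account: inward foreign direct investment in the manufacturing sector 26.3; capital account: sale of embassy land to a foreign government 1.2, capital transfers received from emigrants 4.0.)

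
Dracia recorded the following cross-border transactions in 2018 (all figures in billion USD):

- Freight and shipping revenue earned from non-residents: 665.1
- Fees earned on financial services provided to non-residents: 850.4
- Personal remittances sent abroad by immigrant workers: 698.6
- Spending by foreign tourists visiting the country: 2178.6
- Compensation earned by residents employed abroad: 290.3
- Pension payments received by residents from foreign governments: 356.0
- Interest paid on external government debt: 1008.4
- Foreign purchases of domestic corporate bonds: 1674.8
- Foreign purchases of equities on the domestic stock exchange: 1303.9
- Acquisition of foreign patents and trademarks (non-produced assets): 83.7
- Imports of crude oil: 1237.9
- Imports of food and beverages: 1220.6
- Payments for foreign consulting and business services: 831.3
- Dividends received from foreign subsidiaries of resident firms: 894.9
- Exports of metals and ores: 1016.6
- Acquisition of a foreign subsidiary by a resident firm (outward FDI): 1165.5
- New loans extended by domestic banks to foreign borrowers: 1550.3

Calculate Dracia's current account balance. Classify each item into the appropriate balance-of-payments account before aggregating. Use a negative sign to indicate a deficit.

Goods: -1237.9 - 1220.6 + 1016.6 = -1441.9
Services: 665.1 + 2178.6 - 831.3 + 850.4 = 2862.8
Primary income: 290.3 + 894.9 - 1008.4 = 176.8
Secondary income: -698.6 + 356.0 = -342.6
Current account = (-1441.9) + 2862.8 + 176.8 + (-342.6) = 1255.1
(Excluded from the current account — financial account: foreign purchases of domestic corporate bonds 1674.8, foreign purchases of equities on the domestic stock exchange 1303.9, acquisition of a foreign subsidiary by a resident firm (outward FDI) 1165.5, new loans extended by domestic banks to foreign borrowers 1550.3; capital account: acquisition of foreign patents and trademarks (non-produced assets) 83.7.)

1255.1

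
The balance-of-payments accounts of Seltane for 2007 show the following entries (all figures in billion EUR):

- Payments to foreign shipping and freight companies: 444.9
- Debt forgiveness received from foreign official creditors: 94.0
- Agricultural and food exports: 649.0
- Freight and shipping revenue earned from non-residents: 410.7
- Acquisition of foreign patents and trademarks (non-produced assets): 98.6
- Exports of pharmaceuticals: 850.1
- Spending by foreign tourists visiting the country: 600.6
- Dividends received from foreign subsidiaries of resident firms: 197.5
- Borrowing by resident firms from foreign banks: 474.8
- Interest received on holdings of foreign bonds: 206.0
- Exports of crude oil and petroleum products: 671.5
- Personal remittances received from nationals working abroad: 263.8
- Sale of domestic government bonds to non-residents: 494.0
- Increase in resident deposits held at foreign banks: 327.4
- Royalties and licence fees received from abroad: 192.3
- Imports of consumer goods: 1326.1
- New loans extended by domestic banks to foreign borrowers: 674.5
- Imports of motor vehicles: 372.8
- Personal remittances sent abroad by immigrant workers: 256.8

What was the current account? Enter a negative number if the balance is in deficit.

Goods: 850.1 - 1326.1 - 372.8 + 649.0 + 671.5 = 471.7
Services: 600.6 + 410.7 - 444.9 + 192.3 = 758.7
Primary income: 206.0 + 197.5 = 403.5
Secondary income: 263.8 - 256.8 = 7.0
Current account = 471.7 + 758.7 + 403.5 + 7.0 = 1640.9
(Excluded from the current account — capital account: debt forgiveness received from foreign official creditors 94.0, acquisition of foreign patents and trademarks (non-produced assets) 98.6; financial account: borrowing by resident firms from foreign banks 474.8, sale of domestic government bonds to non-residents 494.0, increase in resident deposits held at foreign banks 327.4, new loans extended by domestic banks to foreign borrowers 674.5.)

1640.9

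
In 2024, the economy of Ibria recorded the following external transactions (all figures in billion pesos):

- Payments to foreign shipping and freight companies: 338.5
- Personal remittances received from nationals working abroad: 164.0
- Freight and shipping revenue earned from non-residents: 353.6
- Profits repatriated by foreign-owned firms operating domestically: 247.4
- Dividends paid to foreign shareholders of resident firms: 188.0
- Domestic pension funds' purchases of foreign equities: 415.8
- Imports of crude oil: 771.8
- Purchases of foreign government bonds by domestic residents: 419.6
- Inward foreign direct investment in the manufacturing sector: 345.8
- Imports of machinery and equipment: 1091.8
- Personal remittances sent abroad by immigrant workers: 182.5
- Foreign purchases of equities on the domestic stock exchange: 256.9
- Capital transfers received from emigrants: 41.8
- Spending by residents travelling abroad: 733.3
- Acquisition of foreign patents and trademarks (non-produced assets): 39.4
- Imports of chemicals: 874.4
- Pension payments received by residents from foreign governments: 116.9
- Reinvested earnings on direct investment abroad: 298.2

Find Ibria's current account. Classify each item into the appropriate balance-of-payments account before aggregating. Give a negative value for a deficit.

Goods: -874.4 - 771.8 - 1091.8 = -2738.0
Services: -338.5 + 353.6 - 733.3 = -718.2
Primary income: -188.0 + 298.2 - 247.4 = -137.2
Secondary income: -182.5 + 116.9 + 164.0 = 98.4
Current account = (-2738.0) + (-718.2) + (-137.2) + 98.4 = -3495.0
(Excluded from the current account — financial account: domestic pension funds' purchases of foreign equities 415.8, purchases of foreign government bonds by domestic residents 419.6, inward foreign direct investment in the manufacturing sector 345.8, foreign purchases of equities on the domestic stock exchange 256.9; capital account: capital transfers received from emigrants 41.8, acquisition of foreign patents and trademarks (non-produced assets) 39.4.)

-3495.0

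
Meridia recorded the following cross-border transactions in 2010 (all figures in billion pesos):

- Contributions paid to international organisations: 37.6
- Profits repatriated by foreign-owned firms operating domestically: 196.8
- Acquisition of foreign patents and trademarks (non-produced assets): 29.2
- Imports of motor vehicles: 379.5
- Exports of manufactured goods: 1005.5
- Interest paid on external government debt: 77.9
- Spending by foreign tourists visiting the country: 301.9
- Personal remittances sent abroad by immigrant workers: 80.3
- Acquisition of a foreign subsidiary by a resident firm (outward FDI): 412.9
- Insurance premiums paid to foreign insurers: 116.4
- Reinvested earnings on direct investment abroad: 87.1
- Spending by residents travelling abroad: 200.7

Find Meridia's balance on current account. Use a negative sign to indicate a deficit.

Goods: 1005.5 - 379.5 = 626.0
Services: 301.9 - 116.4 - 200.7 = -15.2
Primary income: -196.8 + 87.1 - 77.9 = -187.6
Secondary income: -80.3 - 37.6 = -117.9
Current account = 626.0 + (-15.2) + (-187.6) + (-117.9) = 305.3
(Excluded from the current account — capital account: acquisition of foreign patents and trademarks (non-produced assets) 29.2; financial account: acquisition of a foreign subsidiary by a resident firm (outward FDI) 412.9.)

305.3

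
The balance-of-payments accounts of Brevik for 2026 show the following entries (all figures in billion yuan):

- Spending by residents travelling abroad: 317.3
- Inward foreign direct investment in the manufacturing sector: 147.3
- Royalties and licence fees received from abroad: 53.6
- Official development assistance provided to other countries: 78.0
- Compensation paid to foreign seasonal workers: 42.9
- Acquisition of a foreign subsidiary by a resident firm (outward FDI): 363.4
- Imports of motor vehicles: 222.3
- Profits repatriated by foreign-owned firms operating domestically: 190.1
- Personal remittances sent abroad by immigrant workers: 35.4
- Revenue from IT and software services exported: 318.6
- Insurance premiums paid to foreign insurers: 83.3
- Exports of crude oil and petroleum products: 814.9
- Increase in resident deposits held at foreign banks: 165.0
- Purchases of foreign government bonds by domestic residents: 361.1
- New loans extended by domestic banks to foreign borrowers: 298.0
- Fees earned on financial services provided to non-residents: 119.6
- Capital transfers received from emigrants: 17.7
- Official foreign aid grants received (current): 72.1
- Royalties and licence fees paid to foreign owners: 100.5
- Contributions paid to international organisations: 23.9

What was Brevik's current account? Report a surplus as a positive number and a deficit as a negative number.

Goods: -222.3 + 814.9 = 592.6
Services: -100.5 - 317.3 - 83.3 + 318.6 + 53.6 + 119.6 = -9.3
Primary income: -190.1 - 42.9 = -233.0
Secondary income: -35.4 - 23.9 - 78.0 + 72.1 = -65.2
Current account = 592.6 + (-9.3) + (-233.0) + (-65.2) = 285.1
(Excluded from the current account — financial account: inward foreign direct investment in the manufacturing sector 147.3, acquisition of a foreign subsidiary by a resident firm (outward FDI) 363.4, increase in resident deposits held at foreign banks 165.0, purchases of foreign government bonds by domestic residents 361.1, new loans extended by domestic banks to foreign borrowers 298.0; capital account: capital transfers received from emigrants 17.7.)

285.1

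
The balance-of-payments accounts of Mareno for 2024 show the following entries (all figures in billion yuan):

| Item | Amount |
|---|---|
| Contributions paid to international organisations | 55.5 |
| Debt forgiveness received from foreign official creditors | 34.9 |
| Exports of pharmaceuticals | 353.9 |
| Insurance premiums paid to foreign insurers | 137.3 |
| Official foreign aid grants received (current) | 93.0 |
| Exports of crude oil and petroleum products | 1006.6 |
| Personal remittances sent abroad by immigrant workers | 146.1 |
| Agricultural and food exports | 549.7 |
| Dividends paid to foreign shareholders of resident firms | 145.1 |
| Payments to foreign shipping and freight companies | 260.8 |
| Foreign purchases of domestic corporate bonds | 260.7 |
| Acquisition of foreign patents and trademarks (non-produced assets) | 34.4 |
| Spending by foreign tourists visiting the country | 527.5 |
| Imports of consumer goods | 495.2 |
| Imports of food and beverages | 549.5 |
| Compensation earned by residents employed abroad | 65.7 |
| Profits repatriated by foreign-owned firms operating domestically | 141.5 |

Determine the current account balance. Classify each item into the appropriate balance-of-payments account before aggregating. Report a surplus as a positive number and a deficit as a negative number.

Goods: 549.7 + 1006.6 - 549.5 + 353.9 - 495.2 = 865.5
Services: -260.8 + 527.5 - 137.3 = 129.4
Primary income: 65.7 - 145.1 - 141.5 = -220.9
Secondary income: -55.5 + 93.0 - 146.1 = -108.6
Current account = 865.5 + 129.4 + (-220.9) + (-108.6) = 665.4
(Excluded from the current account — capital account: debt forgiveness received from foreign official creditors 34.9, acquisition of foreign patents and trademarks (non-produced assets) 34.4; financial account: foreign purchases of domestic corporate bonds 260.7.)

665.4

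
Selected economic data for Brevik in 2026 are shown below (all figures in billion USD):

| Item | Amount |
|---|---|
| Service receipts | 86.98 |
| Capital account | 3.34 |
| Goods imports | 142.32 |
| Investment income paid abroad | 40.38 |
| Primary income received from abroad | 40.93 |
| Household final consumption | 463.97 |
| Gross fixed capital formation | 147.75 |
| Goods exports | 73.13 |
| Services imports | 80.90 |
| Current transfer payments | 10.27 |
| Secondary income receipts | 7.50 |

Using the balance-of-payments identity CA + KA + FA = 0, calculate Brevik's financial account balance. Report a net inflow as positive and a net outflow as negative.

61.99

Goods balance = 73.13 - 142.32 = -69.19
Services balance = 86.98 - 80.90 = 6.08
Trade balance (goods + services) = -69.19 + 6.08 = -63.11
Net primary income = 40.93 - 40.38 = 0.55
Net secondary income = 7.50 - 10.27 = -2.77
Current account = -63.11 + 0.55 + (-2.77) = -65.33
Financial account = -(-65.33 + 3.34) = 61.99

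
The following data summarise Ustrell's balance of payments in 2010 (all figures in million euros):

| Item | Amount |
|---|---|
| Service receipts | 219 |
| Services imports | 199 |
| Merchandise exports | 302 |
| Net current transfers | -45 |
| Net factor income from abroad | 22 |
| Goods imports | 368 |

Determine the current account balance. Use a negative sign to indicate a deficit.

-69

Goods balance = 302 - 368 = -66
Services balance = 219 - 199 = 20
Trade balance (goods + services) = -66 + 20 = -46
Net primary income = 22
Net secondary income = -45
Current account = -46 + 22 + (-45) = -69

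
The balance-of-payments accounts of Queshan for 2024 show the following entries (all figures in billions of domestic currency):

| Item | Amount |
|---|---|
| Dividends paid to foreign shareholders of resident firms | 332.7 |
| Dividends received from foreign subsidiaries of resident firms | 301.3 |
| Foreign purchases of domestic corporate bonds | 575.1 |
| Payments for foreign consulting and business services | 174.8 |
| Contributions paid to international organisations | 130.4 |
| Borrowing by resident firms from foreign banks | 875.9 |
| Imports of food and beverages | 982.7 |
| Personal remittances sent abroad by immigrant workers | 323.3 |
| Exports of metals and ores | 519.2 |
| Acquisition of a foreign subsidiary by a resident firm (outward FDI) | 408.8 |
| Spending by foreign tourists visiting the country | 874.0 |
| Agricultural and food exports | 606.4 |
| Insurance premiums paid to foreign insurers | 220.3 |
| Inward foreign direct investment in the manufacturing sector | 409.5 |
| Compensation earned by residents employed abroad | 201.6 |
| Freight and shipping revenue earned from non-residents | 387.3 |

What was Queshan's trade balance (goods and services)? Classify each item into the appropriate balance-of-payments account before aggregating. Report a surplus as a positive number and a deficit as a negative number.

Goods: 606.4 - 982.7 + 519.2 = 142.9
Services: 387.3 - 174.8 + 874.0 - 220.3 = 866.2
Trade balance = 142.9 + 866.2 = 1009.1
(Excluded from the trade balance — primary income: dividends paid to foreign shareholders of resident firms 332.7, dividends received from foreign subsidiaries of resident firms 301.3, compensation earned by residents employed abroad 201.6; financial account: foreign purchases of domestic corporate bonds 575.1, borrowing by resident firms from foreign banks 875.9, acquisition of a foreign subsidiary by a resident firm (outward FDI) 408.8, inward foreign direct investment in the manufacturing sector 409.5; secondary income: contributions paid to international organisations 130.4, personal remittances sent abroad by immigrant workers 323.3.)

1009.1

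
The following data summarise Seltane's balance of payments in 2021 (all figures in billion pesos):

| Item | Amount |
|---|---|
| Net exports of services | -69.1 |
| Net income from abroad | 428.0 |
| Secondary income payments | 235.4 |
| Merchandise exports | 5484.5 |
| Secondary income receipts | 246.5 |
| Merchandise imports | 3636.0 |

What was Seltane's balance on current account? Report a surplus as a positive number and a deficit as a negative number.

Goods balance = 5484.5 - 3636.0 = 1848.5
Services balance = -69.1
Trade balance (goods + services) = 1848.5 + (-69.1) = 1779.4
Net primary income = 428.0
Net secondary income = 246.5 - 235.4 = 11.1
Current account = 1779.4 + 428.0 + 11.1 = 2218.5

2218.5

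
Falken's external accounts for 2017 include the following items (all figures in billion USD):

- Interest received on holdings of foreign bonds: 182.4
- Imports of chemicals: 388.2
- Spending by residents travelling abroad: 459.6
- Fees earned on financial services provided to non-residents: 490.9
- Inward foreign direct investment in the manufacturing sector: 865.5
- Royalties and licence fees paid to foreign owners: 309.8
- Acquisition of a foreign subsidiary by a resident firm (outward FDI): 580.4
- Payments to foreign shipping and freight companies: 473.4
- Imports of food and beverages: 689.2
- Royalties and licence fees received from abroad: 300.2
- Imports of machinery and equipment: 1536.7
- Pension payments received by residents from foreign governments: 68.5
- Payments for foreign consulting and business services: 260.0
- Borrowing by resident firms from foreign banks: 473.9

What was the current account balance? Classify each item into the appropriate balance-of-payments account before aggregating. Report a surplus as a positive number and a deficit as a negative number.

Goods: -388.2 - 689.2 - 1536.7 = -2614.1
Services: 490.9 + 300.2 - 309.8 - 260.0 - 459.6 - 473.4 = -711.7
Primary income: 182.4
Secondary income: 68.5
Current account = (-2614.1) + (-711.7) + 182.4 + 68.5 = -3074.9
(Excluded from the current account — financial account: inward foreign direct investment in the manufacturing sector 865.5, acquisition of a foreign subsidiary by a resident firm (outward FDI) 580.4, borrowing by resident firms from foreign banks 473.9.)

-3074.9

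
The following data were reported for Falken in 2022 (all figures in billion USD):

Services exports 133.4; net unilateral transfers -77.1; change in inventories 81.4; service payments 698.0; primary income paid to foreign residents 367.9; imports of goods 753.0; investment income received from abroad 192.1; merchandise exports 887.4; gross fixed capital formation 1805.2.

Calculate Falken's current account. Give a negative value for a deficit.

Goods balance = 887.4 - 753.0 = 134.4
Services balance = 133.4 - 698.0 = -564.6
Trade balance (goods + services) = 134.4 + (-564.6) = -430.2
Net primary income = 192.1 - 367.9 = -175.8
Net secondary income = -77.1
Current account = -430.2 + (-175.8) + (-77.1) = -683.1

-683.1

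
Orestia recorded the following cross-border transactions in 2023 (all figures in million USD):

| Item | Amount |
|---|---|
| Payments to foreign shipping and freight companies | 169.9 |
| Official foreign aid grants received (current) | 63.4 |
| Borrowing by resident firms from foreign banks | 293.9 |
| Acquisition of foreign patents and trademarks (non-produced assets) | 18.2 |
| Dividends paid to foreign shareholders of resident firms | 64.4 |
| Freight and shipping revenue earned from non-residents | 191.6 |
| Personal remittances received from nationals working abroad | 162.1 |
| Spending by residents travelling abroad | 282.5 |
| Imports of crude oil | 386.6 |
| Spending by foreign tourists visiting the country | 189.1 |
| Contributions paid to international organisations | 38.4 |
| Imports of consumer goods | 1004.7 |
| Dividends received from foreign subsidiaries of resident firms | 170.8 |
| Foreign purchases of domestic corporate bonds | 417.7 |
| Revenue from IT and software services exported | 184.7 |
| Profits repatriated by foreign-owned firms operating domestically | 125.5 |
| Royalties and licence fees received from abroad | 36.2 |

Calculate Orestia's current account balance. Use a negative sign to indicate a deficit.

-1074.1

Goods: -1004.7 - 386.6 = -1391.3
Services: 191.6 + 36.2 - 169.9 - 282.5 + 184.7 + 189.1 = 149.2
Primary income: -125.5 - 64.4 + 170.8 = -19.1
Secondary income: -38.4 + 162.1 + 63.4 = 187.1
Current account = (-1391.3) + 149.2 + (-19.1) + 187.1 = -1074.1
(Excluded from the current account — financial account: borrowing by resident firms from foreign banks 293.9, foreign purchases of domestic corporate bonds 417.7; capital account: acquisition of foreign patents and trademarks (non-produced assets) 18.2.)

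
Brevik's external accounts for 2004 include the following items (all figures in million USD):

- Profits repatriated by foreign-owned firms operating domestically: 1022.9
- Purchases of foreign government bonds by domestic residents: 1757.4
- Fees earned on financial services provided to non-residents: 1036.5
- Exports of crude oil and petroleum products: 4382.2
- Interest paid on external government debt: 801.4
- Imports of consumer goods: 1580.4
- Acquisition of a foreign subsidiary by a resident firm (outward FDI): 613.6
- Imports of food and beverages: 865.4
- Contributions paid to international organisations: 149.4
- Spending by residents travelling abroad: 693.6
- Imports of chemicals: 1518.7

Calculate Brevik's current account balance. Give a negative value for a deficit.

Goods: -1518.7 - 1580.4 - 865.4 + 4382.2 = 417.7
Services: -693.6 + 1036.5 = 342.9
Primary income: -1022.9 - 801.4 = -1824.3
Secondary income: -149.4
Current account = 417.7 + 342.9 + (-1824.3) + (-149.4) = -1213.1
(Excluded from the current account — financial account: purchases of foreign government bonds by domestic residents 1757.4, acquisition of a foreign subsidiary by a resident firm (outward FDI) 613.6.)

-1213.1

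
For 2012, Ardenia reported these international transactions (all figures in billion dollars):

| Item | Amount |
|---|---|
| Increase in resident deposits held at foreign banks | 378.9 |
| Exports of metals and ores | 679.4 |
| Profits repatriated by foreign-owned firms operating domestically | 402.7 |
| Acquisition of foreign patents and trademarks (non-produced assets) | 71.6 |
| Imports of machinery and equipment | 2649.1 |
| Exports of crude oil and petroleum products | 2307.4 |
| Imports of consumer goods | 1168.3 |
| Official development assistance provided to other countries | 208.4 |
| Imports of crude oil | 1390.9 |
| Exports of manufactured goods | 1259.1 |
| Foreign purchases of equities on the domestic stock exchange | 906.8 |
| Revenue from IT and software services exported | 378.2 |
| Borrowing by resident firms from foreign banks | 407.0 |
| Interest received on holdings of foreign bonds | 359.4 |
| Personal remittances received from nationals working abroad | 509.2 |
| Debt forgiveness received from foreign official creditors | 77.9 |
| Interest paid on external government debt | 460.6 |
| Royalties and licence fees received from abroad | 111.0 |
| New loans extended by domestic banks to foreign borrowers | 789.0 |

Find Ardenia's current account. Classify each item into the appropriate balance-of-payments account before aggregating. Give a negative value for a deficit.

-676.3

Goods: -1390.9 - 1168.3 + 1259.1 + 2307.4 - 2649.1 + 679.4 = -962.4
Services: 111.0 + 378.2 = 489.2
Primary income: -402.7 + 359.4 - 460.6 = -503.9
Secondary income: 509.2 - 208.4 = 300.8
Current account = (-962.4) + 489.2 + (-503.9) + 300.8 = -676.3
(Excluded from the current account — financial account: increase in resident deposits held at foreign banks 378.9, foreign purchases of equities on the domestic stock exchange 906.8, borrowing by resident firms from foreign banks 407.0, new loans extended by domestic banks to foreign borrowers 789.0; capital account: acquisition of foreign patents and trademarks (non-produced assets) 71.6, debt forgiveness received from foreign official creditors 77.9.)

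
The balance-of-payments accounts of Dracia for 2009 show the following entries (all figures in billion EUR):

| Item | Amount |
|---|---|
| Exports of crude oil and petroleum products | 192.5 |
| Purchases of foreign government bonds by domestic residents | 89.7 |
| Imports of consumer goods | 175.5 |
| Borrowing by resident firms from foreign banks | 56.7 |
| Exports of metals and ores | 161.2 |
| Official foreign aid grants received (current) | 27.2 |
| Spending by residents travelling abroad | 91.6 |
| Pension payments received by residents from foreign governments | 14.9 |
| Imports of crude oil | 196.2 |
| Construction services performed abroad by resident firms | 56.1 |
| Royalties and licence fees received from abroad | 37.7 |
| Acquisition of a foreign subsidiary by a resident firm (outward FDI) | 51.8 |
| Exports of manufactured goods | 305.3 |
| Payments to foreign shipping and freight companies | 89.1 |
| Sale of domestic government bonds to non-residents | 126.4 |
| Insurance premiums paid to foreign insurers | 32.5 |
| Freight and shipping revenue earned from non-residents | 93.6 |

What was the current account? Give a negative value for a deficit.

303.6

Goods: -196.2 + 305.3 - 175.5 + 161.2 + 192.5 = 287.3
Services: 56.1 - 91.6 + 93.6 - 89.1 - 32.5 + 37.7 = -25.8
Secondary income: 14.9 + 27.2 = 42.1
Current account = 287.3 + (-25.8) + 42.1 = 303.6
(Excluded from the current account — financial account: purchases of foreign government bonds by domestic residents 89.7, borrowing by resident firms from foreign banks 56.7, acquisition of a foreign subsidiary by a resident firm (outward FDI) 51.8, sale of domestic government bonds to non-residents 126.4.)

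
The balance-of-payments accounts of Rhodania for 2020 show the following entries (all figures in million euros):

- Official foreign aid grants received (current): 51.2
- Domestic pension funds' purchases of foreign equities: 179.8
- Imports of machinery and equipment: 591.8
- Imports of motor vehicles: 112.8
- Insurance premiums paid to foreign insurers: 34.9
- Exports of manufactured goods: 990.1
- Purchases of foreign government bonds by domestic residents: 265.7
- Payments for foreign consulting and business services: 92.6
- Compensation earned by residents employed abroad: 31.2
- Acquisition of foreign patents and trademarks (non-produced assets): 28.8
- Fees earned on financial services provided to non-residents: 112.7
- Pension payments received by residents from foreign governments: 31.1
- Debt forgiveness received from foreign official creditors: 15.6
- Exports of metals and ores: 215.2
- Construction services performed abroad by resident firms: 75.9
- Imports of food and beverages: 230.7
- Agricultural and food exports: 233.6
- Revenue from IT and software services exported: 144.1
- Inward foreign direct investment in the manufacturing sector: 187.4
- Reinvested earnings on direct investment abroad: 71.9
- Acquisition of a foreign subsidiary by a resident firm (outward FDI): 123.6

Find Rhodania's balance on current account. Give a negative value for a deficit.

894.2

Goods: 990.1 - 230.7 - 591.8 - 112.8 + 215.2 + 233.6 = 503.6
Services: -34.9 + 144.1 + 112.7 - 92.6 + 75.9 = 205.2
Primary income: 71.9 + 31.2 = 103.1
Secondary income: 51.2 + 31.1 = 82.3
Current account = 503.6 + 205.2 + 103.1 + 82.3 = 894.2
(Excluded from the current account — financial account: domestic pension funds' purchases of foreign equities 179.8, purchases of foreign government bonds by domestic residents 265.7, inward foreign direct investment in the manufacturing sector 187.4, acquisition of a foreign subsidiary by a resident firm (outward FDI) 123.6; capital account: acquisition of foreign patents and trademarks (non-produced assets) 28.8, debt forgiveness received from foreign official creditors 15.6.)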